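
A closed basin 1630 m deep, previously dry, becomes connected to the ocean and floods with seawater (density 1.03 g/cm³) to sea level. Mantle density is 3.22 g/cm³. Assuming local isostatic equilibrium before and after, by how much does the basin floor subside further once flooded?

767 m

After flooding the water column is d + s deep. Its weight must equal the weight of mantle displaced by the extra subsidence s: (d + s) ρ_w = s ρ_m.
s = d ρ_w / (ρ_m − ρ_w) = 1630 m × 1.03/(3.22 − 1.03) = 767 m.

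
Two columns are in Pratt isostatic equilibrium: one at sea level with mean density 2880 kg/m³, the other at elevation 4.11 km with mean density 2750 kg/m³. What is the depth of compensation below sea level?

ρ_ref D = ρ (D + h) → D (ρ_ref − ρ) = ρ h.
D = ρ h/(ρ_ref − ρ) = 2750 × 4.11 km/(2880 − 2750) = 86.9 km.

86.9 km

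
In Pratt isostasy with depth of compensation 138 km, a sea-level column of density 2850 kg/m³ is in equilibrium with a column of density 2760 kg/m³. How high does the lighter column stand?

ρ_ref D = ρ (D + h) → h = D (ρ_ref − ρ)/ρ.
h = 138 km × (2850 − 2760)/2760 = 4.5 km.

4.5 km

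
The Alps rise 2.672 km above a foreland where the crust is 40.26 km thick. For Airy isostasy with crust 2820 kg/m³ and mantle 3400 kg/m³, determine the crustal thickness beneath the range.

55.9 km

Root depth r = h ρ_c / (ρ_m − ρ_c) = 2.672 km × 2820 / 580 = 12.99 km.
Total thickness = T + h + r = 40.26 km + 2.672 km + 12.99 km = 55.9 km.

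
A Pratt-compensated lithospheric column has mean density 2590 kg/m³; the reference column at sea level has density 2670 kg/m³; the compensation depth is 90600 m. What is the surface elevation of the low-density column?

ρ_ref D = ρ (D + h) → h = D (ρ_ref − ρ)/ρ.
h = 90600 m × (2670 − 2590)/2590 = 2800 m.

2800 m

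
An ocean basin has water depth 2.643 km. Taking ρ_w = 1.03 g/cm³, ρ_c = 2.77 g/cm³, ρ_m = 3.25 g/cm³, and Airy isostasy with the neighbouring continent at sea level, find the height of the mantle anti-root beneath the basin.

In Airy isostatic equilibrium: replacing crust with seawater at the top is compensated by replacing crust with mantle at the base: d (ρ_c − ρ_w) = a (ρ_m − ρ_c).
a = d (ρ_c − ρ_w)/(ρ_m − ρ_c) = 2.643 km × 1.74/0.48 = 9.58 km.

9.58 km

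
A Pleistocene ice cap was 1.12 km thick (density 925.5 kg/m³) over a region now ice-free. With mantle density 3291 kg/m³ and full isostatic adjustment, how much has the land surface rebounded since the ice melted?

0.315 km

Removing the load lets mantle flow back in; uplift u satisfies ρ_ice t = ρ_m u.
u = t ρ_ice/ρ_m = 1.12 km × 925.5/3291 = 0.315 km.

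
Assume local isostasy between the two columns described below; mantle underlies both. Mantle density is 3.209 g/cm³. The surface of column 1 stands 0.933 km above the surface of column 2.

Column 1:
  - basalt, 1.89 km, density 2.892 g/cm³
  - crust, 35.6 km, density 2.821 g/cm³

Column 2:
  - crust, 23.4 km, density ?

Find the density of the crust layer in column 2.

Take the compensation level at the base of the deeper column (depth z_c below the surface of column 1) and equate Σ ρ_i t_i down to z_c; mantle fills any gap and the z_c terms cancel.
Column 1: 1.89×2.892 + 35.6×2.821 + (z_c − 37.49)×3.209
Column 2: 0.933×0 + 23.4×ρ + (z_c − 0.933 − 23.4)×3.209
The z_c×3.209 term appears on both sides and cancels. Collect the known terms of each column as K = Σ(ρt)_known − 3.209 × (depth of known layers): K_1 = 105.89348 − 3.209×37.49 = −14.41193; K_2 = 0 − 3.209×(0.933 + 23.4) = −78.084597.
Balance: K_1 = K_2 + 23.4×ρ, so ρ = (K_1 − K_2)/23.4 = 63.6727/23.4 = 2.72 g/cm³.

2.72 g/cm³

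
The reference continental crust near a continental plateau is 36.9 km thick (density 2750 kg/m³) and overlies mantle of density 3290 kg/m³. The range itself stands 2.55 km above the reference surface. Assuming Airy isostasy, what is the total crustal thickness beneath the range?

Root depth r = h ρ_c / (ρ_m − ρ_c) = 2.55 km × 2750 / 540 = 12.99 km.
Total thickness = T + h + r = 36.9 km + 2.55 km + 12.99 km = 52.4 km.

52.4 km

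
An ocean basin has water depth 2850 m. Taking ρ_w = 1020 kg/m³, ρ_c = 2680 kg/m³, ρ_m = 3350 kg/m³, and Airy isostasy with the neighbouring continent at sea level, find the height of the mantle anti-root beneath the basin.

7060 m

In Airy isostatic equilibrium: replacing crust with seawater at the top is compensated by replacing crust with mantle at the base: d (ρ_c − ρ_w) = a (ρ_m − ρ_c).
a = d (ρ_c − ρ_w)/(ρ_m − ρ_c) = 2850 m × 1660/670 = 7060 m.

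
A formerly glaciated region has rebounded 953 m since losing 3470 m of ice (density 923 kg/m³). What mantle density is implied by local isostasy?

3360 kg/m³

ρ_m = ρ_ice t / u = 923 × 3470 m/953 m = 3360 kg/m³.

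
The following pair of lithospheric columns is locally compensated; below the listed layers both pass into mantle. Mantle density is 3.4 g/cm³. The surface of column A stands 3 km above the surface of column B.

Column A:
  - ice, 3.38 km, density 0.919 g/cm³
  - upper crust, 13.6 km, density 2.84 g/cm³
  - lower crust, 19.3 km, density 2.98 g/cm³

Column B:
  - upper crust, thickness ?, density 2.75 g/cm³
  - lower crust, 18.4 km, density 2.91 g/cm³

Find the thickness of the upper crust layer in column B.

Take the compensation level at the base of the deeper column (depth z_c below the surface of column A) and equate Σ ρ_i t_i down to z_c; mantle fills any gap and the z_c terms cancel.
Column A: 3.38×0.919 + 13.6×2.84 + 19.3×2.98 + (z_c − 36.28)×3.4
Column B: 3×0 + x×2.75 + 18.4×2.91 + (z_c − 3 − 18.4 − x)×3.4
The z_c×3.4 term appears on both sides and cancels. Collect the known terms of each column as K = Σ(ρt)_known − 3.4 × (depth of known layers): K_A = 99.24422 − 3.4×36.28 = −24.10778; K_B = 53.544 − 3.4×(3 + 18.4) = −19.216.
Balance: K_A = K_B − x×(3.4 − 2.75), so x = (K_B − K_A)/(3.4 − 2.75) = 4.89178/0.65 = 7.53 km.

7.53 km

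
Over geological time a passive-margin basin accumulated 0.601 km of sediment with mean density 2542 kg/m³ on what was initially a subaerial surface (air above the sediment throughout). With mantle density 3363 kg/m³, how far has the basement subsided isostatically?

Subaerial load: s = t ρ_sed / ρ_m = 0.601 km × 2542/3363 = 0.454 km.

0.454 km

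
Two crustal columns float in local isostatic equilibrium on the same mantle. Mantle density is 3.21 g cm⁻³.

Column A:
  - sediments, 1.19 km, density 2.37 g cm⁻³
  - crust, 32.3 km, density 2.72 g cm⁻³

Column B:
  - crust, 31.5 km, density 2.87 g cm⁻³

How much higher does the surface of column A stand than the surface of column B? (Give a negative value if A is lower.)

For any compensation level in the mantle, the mantle terms cancel and isostasy reduces to e = (Σt_A − Σt_B) − (Σ(ρt)_A − Σ(ρt)_B) / ρ_m.
Σt_A = 33.49 km; Σt_B = 31.5 km; Σ(ρt)_A = 90.6763; Σ(ρt)_B = 90.405 (in km·g cm⁻³).
e = (33.49 − 31.5) − (90.6763 − 90.405) / 3.21 = 1.91 km.

1.91 km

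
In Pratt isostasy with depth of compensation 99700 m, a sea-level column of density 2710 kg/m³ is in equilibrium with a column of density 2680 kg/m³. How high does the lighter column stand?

ρ_ref D = ρ (D + h) → h = D (ρ_ref − ρ)/ρ.
h = 99700 m × (2710 − 2680)/2680 = 1120 m.

1120 m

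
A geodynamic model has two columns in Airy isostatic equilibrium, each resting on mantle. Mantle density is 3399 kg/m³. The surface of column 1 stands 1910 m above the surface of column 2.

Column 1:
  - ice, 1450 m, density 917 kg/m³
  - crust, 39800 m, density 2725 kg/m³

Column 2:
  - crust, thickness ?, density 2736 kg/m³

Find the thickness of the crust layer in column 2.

36100 m

Take the compensation level at the base of the deeper column (depth z_c below the surface of column 1) and equate Σ ρ_i t_i down to z_c; mantle fills any gap and the z_c terms cancel.
Column 1: 1450×917 + 39800×2725 + (z_c − 41250)×3399
Column 2: 1910×0 + x×2736 + (z_c − 1910 − 0 − x)×3399
The z_c×3399 term appears on both sides and cancels. Collect the known terms of each column as K = Σ(ρt)_known − 3399 × (depth of known layers): K_1 = 109784650 − 3399×41250 = −30424100; K_2 = 0 − 3399×(1910 + 0) = −6492090.
Balance: K_1 = K_2 − x×(3399 − 2736), so x = (K_2 − K_1)/(3399 − 2736) = 23932000/663 = 36100 m.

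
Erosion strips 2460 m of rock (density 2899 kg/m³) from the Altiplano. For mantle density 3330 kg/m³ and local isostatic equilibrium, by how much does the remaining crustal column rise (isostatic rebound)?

2140 m

Unloading: uplift u = e ρ_c/ρ_m = 2460 m × 2899/3330 = 2140 m.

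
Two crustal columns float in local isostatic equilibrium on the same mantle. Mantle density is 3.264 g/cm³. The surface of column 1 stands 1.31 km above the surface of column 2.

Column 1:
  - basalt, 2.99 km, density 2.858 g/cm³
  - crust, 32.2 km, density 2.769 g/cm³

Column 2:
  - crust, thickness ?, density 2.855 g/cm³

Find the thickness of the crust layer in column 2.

Take the compensation level at the base of the deeper column (depth z_c below the surface of column 1) and equate Σ ρ_i t_i down to z_c; mantle fills any gap and the z_c terms cancel.
Column 1: 2.99×2.858 + 32.2×2.769 + (z_c − 35.19)×3.264
Column 2: 1.31×0 + x×2.855 + (z_c − 1.31 − 0 − x)×3.264
The z_c×3.264 term appears on both sides and cancels. Collect the known terms of each column as K = Σ(ρt)_known − 3.264 × (depth of known layers): K_1 = 97.70722 − 3.264×35.19 = −17.15294; K_2 = 0 − 3.264×(1.31 + 0) = −4.27584.
Balance: K_1 = K_2 − x×(3.264 − 2.855), so x = (K_2 − K_1)/(3.264 − 2.855) = 12.8771/0.409 = 31.5 km.

31.5 km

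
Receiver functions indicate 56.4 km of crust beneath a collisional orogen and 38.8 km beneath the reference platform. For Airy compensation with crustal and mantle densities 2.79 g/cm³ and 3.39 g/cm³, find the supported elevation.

Excess crust Δ = 56.4 km − 38.8 km = 17.6 km, split between elevation h and root r with h + r = Δ.
Airy balance ρ_c h = (ρ_m − ρ_c) r gives r = h ρ_c/(ρ_m − ρ_c), so h (1 + ρ_c/(ρ_m − ρ_c)) = Δ, i.e. h = Δ (ρ_m − ρ_c)/ρ_m.
h = 17.6 km × 0.6/3.39 = 3.12 km.

3.12 km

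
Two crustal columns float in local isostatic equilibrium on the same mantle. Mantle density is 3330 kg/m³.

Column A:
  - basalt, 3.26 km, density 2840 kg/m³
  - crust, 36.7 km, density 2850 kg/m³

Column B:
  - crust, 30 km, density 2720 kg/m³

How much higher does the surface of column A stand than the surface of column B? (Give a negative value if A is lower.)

0.274 km

For any compensation level in the mantle, the mantle terms cancel and isostasy reduces to e = (Σt_A − Σt_B) − (Σ(ρt)_A − Σ(ρt)_B) / ρ_m.
Σt_A = 39.96 km; Σt_B = 30 km; Σ(ρt)_A = 113853.4; Σ(ρt)_B = 81600 (in km·kg/m³).
e = (39.96 − 30) − (113853.4 − 81600) / 3330 = 0.274 km.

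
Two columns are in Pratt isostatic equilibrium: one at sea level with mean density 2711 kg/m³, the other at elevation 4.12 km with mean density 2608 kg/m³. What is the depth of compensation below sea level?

ρ_ref D = ρ (D + h) → D (ρ_ref − ρ) = ρ h.
D = ρ h/(ρ_ref − ρ) = 2608 × 4.12 km/(2711 − 2608) = 104 km.

104 km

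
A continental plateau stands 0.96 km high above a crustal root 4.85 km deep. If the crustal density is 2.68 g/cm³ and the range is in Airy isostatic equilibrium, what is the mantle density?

Airy balance: ρ_c h = (ρ_m − ρ_c) r → ρ_m = ρ_c (1 + h/r).
ρ_m = 2.68 × (1 + 0.96 km/4.85 km) = 3.21 g/cm³.

3.21 g/cm³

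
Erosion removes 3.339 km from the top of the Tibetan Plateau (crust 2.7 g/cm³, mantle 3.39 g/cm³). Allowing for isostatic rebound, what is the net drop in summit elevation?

0.68 km

Rebound u = e ρ_c/ρ_m = 3.339 km × 2.7/3.39 = 2.659 km.
Net surface drop = e − u = 3.339 km − 2.659 km = e (ρ_m − ρ_c)/ρ_m = 0.68 km.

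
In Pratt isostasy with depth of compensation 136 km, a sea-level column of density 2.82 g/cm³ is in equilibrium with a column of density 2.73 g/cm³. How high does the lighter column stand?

ρ_ref D = ρ (D + h) → h = D (ρ_ref − ρ)/ρ.
h = 136 km × (2.82 − 2.73)/2.73 = 4.48 km.

4.48 km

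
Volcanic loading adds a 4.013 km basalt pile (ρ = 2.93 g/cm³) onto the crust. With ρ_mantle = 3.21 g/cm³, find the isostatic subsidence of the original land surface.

3.66 km

Subaerial loading: s = t ρ_load / ρ_m.
s = 4.013 km × 2.93/3.21 = 3.66 km.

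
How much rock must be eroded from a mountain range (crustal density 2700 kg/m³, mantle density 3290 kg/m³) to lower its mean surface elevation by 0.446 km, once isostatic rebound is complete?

2.49 km

Net drop Δ = e − u = e − e ρ_c/ρ_m = e (ρ_m − ρ_c)/ρ_m.
e = Δ ρ_m/(ρ_m − ρ_c) = 0.446 km × 3290/590 = 2.49 km.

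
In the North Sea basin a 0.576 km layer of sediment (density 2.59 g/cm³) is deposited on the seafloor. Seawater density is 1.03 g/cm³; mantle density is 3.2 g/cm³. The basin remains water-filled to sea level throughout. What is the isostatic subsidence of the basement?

Submarine loading: the sediment displaces seawater, and the subsidence is in turn flooded, so s (ρ_m − ρ_w) = t (ρ_sed − ρ_w).
s = 0.576 km × (2.59 − 1.03) / (3.2 − 1.03) = 0.414 km.

0.414 km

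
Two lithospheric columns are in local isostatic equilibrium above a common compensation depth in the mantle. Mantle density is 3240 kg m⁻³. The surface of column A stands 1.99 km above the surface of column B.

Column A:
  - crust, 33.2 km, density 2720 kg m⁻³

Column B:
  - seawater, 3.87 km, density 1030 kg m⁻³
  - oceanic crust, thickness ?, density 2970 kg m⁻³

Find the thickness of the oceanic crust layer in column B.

8.38 km

Take the compensation level at the base of the deeper column (depth z_c below the surface of column A) and equate Σ ρ_i t_i down to z_c; mantle fills any gap and the z_c terms cancel.
Column A: 33.2×2720 + (z_c − 33.2)×3240
Column B: 1.99×0 + 3.87×1030 + x×2970 + (z_c − 1.99 − 3.87 − x)×3240
The z_c×3240 term appears on both sides and cancels. Collect the known terms of each column as K = Σ(ρt)_known − 3240 × (depth of known layers): K_A = 90304 − 3240×33.2 = −17264; K_B = 3986.1 − 3240×(1.99 + 3.87) = −15000.3.
Balance: K_A = K_B − x×(3240 − 2970), so x = (K_B − K_A)/(3240 − 2970) = 2263.7/270 = 8.38 km.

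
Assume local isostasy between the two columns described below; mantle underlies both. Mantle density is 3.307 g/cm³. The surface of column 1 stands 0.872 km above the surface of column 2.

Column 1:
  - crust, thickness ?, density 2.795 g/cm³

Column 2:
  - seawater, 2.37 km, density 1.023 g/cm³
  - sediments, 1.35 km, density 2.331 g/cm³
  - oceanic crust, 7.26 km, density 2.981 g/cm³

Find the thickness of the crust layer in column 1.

Take the compensation level at the base of the deeper column (depth z_c below the surface of column 1) and equate Σ ρ_i t_i down to z_c; mantle fills any gap and the z_c terms cancel.
Column 1: x×2.795 + (z_c − 0 − x)×3.307
Column 2: 0.872×0 + 2.37×1.023 + 1.35×2.331 + 7.26×2.981 + (z_c − 0.872 − 10.98)×3.307
The z_c×3.307 term appears on both sides and cancels. Collect the known terms of each column as K = Σ(ρt)_known − 3.307 × (depth of known layers): K_1 = 0 − 3.307×0 = 0; K_2 = 27.21342 − 3.307×(0.872 + 10.98) = −11.981144.
Balance: K_1 − x×(3.307 − 2.795) = K_2, so x = (K_1 − K_2)/(3.307 − 2.795) = 11.9811/0.512 = 23.4 km.

23.4 km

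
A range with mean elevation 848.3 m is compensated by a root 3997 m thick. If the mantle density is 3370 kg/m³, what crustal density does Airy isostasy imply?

ρ_c h = (ρ_m − ρ_c) r → ρ_c (h + r) = ρ_m r → ρ_c = ρ_m r / (h + r).
ρ_c = 3370 × 3997 m / (848.3 m + 3997 m) = 2780 kg/m³.

2780 kg/m³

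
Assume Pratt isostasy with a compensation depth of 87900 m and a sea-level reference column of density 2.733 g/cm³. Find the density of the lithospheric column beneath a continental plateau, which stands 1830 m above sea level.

2.68 g/cm³

Pratt balance: ρ_ref D = ρ (D + h).
ρ = ρ_ref D/(D + h) = 2.733 × 87900 m/(87900 m + 1830 m) = 2.68 g/cm³.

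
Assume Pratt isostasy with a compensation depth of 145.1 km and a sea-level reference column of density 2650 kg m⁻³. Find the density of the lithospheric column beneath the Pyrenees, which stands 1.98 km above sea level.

2610 kg m⁻³

Pratt balance: ρ_ref D = ρ (D + h).
ρ = ρ_ref D/(D + h) = 2650 × 145.1 km/(145.1 km + 1.98 km) = 2610 kg m⁻³.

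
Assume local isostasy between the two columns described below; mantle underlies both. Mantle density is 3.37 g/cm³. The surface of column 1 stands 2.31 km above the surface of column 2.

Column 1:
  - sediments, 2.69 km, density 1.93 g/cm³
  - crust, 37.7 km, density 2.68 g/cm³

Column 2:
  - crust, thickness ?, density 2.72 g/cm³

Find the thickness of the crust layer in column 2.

Take the compensation level at the base of the deeper column (depth z_c below the surface of column 1) and equate Σ ρ_i t_i down to z_c; mantle fills any gap and the z_c terms cancel.
Column 1: 2.69×1.93 + 37.7×2.68 + (z_c − 40.39)×3.37
Column 2: 2.31×0 + x×2.72 + (z_c − 2.31 − 0 − x)×3.37
The z_c×3.37 term appears on both sides and cancels. Collect the known terms of each column as K = Σ(ρt)_known − 3.37 × (depth of known layers): K_1 = 106.2277 − 3.37×40.39 = −29.8866; K_2 = 0 − 3.37×(2.31 + 0) = −7.7847.
Balance: K_1 = K_2 − x×(3.37 − 2.72), so x = (K_2 − K_1)/(3.37 − 2.72) = 22.1019/0.65 = 34 km.

34 km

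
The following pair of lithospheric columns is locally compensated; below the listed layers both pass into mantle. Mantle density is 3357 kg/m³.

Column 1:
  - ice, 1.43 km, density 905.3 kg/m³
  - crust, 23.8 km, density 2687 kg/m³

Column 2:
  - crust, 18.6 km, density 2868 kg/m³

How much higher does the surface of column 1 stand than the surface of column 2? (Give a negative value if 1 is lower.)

3.09 km

For any compensation level in the mantle, the mantle terms cancel and isostasy reduces to e = (Σt_1 − Σt_2) − (Σ(ρt)_1 − Σ(ρt)_2) / ρ_m.
Σt_1 = 25.23 km; Σt_2 = 18.6 km; Σ(ρt)_1 = 65245.179; Σ(ρt)_2 = 53344.8 (in km·kg/m³).
e = (25.23 − 18.6) − (65245.179 − 53344.8) / 3357 = 3.09 km.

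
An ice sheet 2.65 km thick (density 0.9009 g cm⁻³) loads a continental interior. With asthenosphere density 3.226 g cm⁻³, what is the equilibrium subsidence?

0.74 km

By Archimedes' principle applied to the lithosphere: the ice load ρ_ice t is balanced by mantle displaced below, ρ_m s.
s = t ρ_ice / ρ_m = 2.65 km × 0.9009/3.226 = 0.74 km.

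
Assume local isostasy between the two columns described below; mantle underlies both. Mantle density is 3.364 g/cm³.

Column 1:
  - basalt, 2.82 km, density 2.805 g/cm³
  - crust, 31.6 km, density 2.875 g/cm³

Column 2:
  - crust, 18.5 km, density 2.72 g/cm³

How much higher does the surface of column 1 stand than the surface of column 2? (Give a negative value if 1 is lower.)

For any compensation level in the mantle, the mantle terms cancel and isostasy reduces to e = (Σt_1 − Σt_2) − (Σ(ρt)_1 − Σ(ρt)_2) / ρ_m.
Σt_1 = 34.42 km; Σt_2 = 18.5 km; Σ(ρt)_1 = 98.7601; Σ(ρt)_2 = 50.32 (in km·g/cm³).
e = (34.42 − 18.5) − (98.7601 − 50.32) / 3.364 = 1.52 km.

1.52 km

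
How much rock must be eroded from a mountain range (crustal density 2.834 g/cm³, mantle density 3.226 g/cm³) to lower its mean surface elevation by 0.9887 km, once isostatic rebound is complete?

8.14 km

Net drop Δ = e − u = e − e ρ_c/ρ_m = e (ρ_m − ρ_c)/ρ_m.
e = Δ ρ_m/(ρ_m − ρ_c) = 0.9887 km × 3.226/0.392 = 8.14 km.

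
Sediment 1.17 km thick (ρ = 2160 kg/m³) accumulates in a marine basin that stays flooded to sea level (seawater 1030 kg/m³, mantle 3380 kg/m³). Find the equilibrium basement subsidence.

Submarine loading: the sediment displaces seawater, and the subsidence is in turn flooded, so s (ρ_m − ρ_w) = t (ρ_sed − ρ_w).
s = 1.17 km × (2160 − 1030) / (3380 − 1030) = 0.563 km.

0.563 km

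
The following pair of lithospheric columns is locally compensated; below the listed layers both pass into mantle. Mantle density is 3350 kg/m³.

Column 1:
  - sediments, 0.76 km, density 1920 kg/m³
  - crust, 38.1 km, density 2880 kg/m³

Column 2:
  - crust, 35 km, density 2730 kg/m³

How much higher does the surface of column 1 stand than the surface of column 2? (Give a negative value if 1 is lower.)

−0.808 km

For any compensation level in the mantle, the mantle terms cancel and isostasy reduces to e = (Σt_1 − Σt_2) − (Σ(ρt)_1 − Σ(ρt)_2) / ρ_m.
Σt_1 = 38.86 km; Σt_2 = 35 km; Σ(ρt)_1 = 111187.2; Σ(ρt)_2 = 95550 (in km·kg/m³).
e = (38.86 − 35) − (111187.2 − 95550) / 3350 = −0.808 km.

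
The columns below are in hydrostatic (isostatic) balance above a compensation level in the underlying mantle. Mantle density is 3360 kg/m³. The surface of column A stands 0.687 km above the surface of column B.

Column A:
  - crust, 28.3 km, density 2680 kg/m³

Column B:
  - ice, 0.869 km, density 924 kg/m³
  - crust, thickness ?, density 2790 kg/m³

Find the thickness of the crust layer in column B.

26 km

Take the compensation level at the base of the deeper column (depth z_c below the surface of column A) and equate Σ ρ_i t_i down to z_c; mantle fills any gap and the z_c terms cancel.
Column A: 28.3×2680 + (z_c − 28.3)×3360
Column B: 0.687×0 + 0.869×924 + x×2790 + (z_c − 0.687 − 0.869 − x)×3360
The z_c×3360 term appears on both sides and cancels. Collect the known terms of each column as K = Σ(ρt)_known − 3360 × (depth of known layers): K_A = 75844 − 3360×28.3 = −19244; K_B = 802.956 − 3360×(0.687 + 0.869) = −4425.204.
Balance: K_A = K_B − x×(3360 − 2790), so x = (K_B − K_A)/(3360 − 2790) = 14818.8/570 = 26 km.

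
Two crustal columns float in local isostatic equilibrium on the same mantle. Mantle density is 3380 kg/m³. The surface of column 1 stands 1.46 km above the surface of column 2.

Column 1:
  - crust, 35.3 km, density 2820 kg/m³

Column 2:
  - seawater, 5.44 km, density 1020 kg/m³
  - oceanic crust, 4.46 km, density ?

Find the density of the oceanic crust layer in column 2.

2930 kg/m³

Take the compensation level at the base of the deeper column (depth z_c below the surface of column 1) and equate Σ ρ_i t_i down to z_c; mantle fills any gap and the z_c terms cancel.
Column 1: 35.3×2820 + (z_c − 35.3)×3380
Column 2: 1.46×0 + 5.44×1020 + 4.46×ρ + (z_c − 1.46 − 9.9)×3380
The z_c×3380 term appears on both sides and cancels. Collect the known terms of each column as K = Σ(ρt)_known − 3380 × (depth of known layers): K_1 = 99546 − 3380×35.3 = −19768; K_2 = 5548.8 − 3380×(1.46 + 9.9) = −32848.
Balance: K_1 = K_2 + 4.46×ρ, so ρ = (K_1 − K_2)/4.46 = 13080/4.46 = 2930 kg/m³.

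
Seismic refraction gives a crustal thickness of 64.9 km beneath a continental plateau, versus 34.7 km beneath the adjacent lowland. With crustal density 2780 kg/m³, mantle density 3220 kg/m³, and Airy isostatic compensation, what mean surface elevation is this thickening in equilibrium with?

4.13 km

Excess crust Δ = 64.9 km − 34.7 km = 30.2 km, split between elevation h and root r with h + r = Δ.
Airy balance ρ_c h = (ρ_m − ρ_c) r gives r = h ρ_c/(ρ_m − ρ_c), so h (1 + ρ_c/(ρ_m − ρ_c)) = Δ, i.e. h = Δ (ρ_m − ρ_c)/ρ_m.
h = 30.2 km × 440/3220 = 4.13 km.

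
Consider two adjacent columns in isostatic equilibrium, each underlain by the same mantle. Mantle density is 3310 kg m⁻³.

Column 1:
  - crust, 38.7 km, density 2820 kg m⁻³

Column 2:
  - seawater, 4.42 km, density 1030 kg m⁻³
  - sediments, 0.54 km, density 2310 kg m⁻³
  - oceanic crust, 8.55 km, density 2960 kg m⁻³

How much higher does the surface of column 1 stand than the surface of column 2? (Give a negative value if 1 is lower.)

For any compensation level in the mantle, the mantle terms cancel and isostasy reduces to e = (Σt_1 − Σt_2) − (Σ(ρt)_1 − Σ(ρt)_2) / ρ_m.
Σt_1 = 38.7 km; Σt_2 = 13.51 km; Σ(ρt)_1 = 109134; Σ(ρt)_2 = 31108 (in km·kg m⁻³).
e = (38.7 − 13.51) − (109134 − 31108) / 3310 = 1.62 km.

1.62 km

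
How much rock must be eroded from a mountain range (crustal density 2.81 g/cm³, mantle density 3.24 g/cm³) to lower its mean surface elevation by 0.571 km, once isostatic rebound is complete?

4.3 km

Net drop Δ = e − u = e − e ρ_c/ρ_m = e (ρ_m − ρ_c)/ρ_m.
e = Δ ρ_m/(ρ_m − ρ_c) = 0.571 km × 3.24/0.43 = 4.3 km.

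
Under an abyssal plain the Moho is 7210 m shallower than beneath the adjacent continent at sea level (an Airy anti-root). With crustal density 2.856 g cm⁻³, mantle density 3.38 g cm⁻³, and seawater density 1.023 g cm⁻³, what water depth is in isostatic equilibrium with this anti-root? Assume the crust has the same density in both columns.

2060 m

Replacing a thickness d of crust by seawater at the top must be balanced by replacing crust with mantle at the base: d (ρ_c − ρ_w) = a (ρ_m − ρ_c).
d = a (ρ_m − ρ_c)/(ρ_c − ρ_w) = 7210 m × 0.524/1.833 = 2060 m.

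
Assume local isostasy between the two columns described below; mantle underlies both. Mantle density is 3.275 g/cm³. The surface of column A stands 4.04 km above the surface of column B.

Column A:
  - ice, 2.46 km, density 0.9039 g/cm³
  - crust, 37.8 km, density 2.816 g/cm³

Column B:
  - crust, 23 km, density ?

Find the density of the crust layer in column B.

Take the compensation level at the base of the deeper column (depth z_c below the surface of column A) and equate Σ ρ_i t_i down to z_c; mantle fills any gap and the z_c terms cancel.
Column A: 2.46×0.9039 + 37.8×2.816 + (z_c − 40.26)×3.275
Column B: 4.04×0 + 23×ρ + (z_c − 4.04 − 23)×3.275
The z_c×3.275 term appears on both sides and cancels. Collect the known terms of each column as K = Σ(ρt)_known − 3.275 × (depth of known layers): K_A = 108.668394 − 3.275×40.26 = −23.183106; K_B = 0 − 3.275×(4.04 + 23) = −88.556.
Balance: K_A = K_B + 23×ρ, so ρ = (K_A − K_B)/23 = 65.3729/23 = 2.84 g/cm³.

2.84 g/cm³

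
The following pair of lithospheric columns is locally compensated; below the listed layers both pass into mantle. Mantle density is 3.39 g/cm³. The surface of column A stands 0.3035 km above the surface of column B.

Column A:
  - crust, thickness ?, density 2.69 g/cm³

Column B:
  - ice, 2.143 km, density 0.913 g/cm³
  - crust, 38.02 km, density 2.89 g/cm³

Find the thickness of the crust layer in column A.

Take the compensation level at the base of the deeper column (depth z_c below the surface of column A) and equate Σ ρ_i t_i down to z_c; mantle fills any gap and the z_c terms cancel.
Column A: x×2.69 + (z_c − 0 − x)×3.39
Column B: 0.3035×0 + 2.143×0.913 + 38.02×2.89 + (z_c − 0.3035 − 40.163)×3.39
The z_c×3.39 term appears on both sides and cancels. Collect the known terms of each column as K = Σ(ρt)_known − 3.39 × (depth of known layers): K_A = 0 − 3.39×0 = 0; K_B = 111.834359 − 3.39×(0.3035 + 40.163) = −25.347076.
Balance: K_A − x×(3.39 − 2.69) = K_B, so x = (K_A − K_B)/(3.39 − 2.69) = 25.3471/0.7 = 36.2 km.

36.2 km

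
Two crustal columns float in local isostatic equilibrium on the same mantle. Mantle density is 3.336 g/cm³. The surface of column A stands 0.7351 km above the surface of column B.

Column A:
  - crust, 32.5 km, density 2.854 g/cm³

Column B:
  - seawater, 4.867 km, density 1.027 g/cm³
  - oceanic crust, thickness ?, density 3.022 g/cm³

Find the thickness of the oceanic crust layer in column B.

Take the compensation level at the base of the deeper column (depth z_c below the surface of column A) and equate Σ ρ_i t_i down to z_c; mantle fills any gap and the z_c terms cancel.
Column A: 32.5×2.854 + (z_c − 32.5)×3.336
Column B: 0.7351×0 + 4.867×1.027 + x×3.022 + (z_c − 0.7351 − 4.867 − x)×3.336
The z_c×3.336 term appears on both sides and cancels. Collect the known terms of each column as K = Σ(ρt)_known − 3.336 × (depth of known layers): K_A = 92.755 − 3.336×32.5 = −15.665; K_B = 4.998409 − 3.336×(0.7351 + 4.867) = −13.6901966.
Balance: K_A = K_B − x×(3.336 − 3.022), so x = (K_B − K_A)/(3.336 − 3.022) = 1.9748/0.314 = 6.29 km.

6.29 km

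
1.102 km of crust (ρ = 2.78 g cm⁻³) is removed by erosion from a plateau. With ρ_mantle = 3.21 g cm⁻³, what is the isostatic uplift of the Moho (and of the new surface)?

Unloading: uplift u = e ρ_c/ρ_m = 1.102 km × 2.78/3.21 = 0.954 km.

0.954 km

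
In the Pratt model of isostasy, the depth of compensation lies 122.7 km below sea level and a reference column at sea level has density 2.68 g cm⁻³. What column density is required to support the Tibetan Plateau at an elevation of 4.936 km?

Pratt balance: ρ_ref D = ρ (D + h).
ρ = ρ_ref D/(D + h) = 2.68 × 122.7 km/(122.7 km + 4.936 km) = 2.58 g cm⁻³.

2.58 g cm⁻³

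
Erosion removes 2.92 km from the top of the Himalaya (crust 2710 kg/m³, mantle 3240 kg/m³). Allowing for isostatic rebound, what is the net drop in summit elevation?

0.478 km

Rebound u = e ρ_c/ρ_m = 2.92 km × 2710/3240 = 2.442 km.
Net surface drop = e − u = 2.92 km − 2.442 km = e (ρ_m − ρ_c)/ρ_m = 0.478 km.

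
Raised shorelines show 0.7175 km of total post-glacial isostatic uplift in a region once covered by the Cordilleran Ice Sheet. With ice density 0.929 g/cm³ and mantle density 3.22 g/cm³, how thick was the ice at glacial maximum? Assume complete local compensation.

2.49 km

u = t ρ_ice/ρ_m → t = u ρ_m/ρ_ice = 0.7175 km × 3.22/0.929 = 2.49 km.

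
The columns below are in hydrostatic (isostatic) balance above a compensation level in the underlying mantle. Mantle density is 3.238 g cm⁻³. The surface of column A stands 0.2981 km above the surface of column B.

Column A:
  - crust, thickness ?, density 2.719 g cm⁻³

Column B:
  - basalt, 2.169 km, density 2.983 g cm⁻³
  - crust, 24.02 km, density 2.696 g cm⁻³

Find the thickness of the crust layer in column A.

28 km

Take the compensation level at the base of the deeper column (depth z_c below the surface of column A) and equate Σ ρ_i t_i down to z_c; mantle fills any gap and the z_c terms cancel.
Column A: x×2.719 + (z_c − 0 − x)×3.238
Column B: 0.2981×0 + 2.169×2.983 + 24.02×2.696 + (z_c − 0.2981 − 26.189)×3.238
The z_c×3.238 term appears on both sides and cancels. Collect the known terms of each column as K = Σ(ρt)_known − 3.238 × (depth of known layers): K_A = 0 − 3.238×0 = 0; K_B = 71.228047 − 3.238×(0.2981 + 26.189) = −14.5371828.
Balance: K_A − x×(3.238 − 2.719) = K_B, so x = (K_A − K_B)/(3.238 − 2.719) = 14.5372/0.519 = 28 km.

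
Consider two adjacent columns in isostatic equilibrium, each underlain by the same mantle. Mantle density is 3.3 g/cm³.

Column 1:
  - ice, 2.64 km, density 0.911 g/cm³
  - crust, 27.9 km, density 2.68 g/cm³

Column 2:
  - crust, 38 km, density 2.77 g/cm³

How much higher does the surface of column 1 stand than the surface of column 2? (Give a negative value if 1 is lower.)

For any compensation level in the mantle, the mantle terms cancel and isostasy reduces to e = (Σt_1 − Σt_2) − (Σ(ρt)_1 − Σ(ρt)_2) / ρ_m.
Σt_1 = 30.54 km; Σt_2 = 38 km; Σ(ρt)_1 = 77.17704; Σ(ρt)_2 = 105.26 (in km·g/cm³).
e = (30.54 − 38) − (77.17704 − 105.26) / 3.3 = 1.05 km.

1.05 km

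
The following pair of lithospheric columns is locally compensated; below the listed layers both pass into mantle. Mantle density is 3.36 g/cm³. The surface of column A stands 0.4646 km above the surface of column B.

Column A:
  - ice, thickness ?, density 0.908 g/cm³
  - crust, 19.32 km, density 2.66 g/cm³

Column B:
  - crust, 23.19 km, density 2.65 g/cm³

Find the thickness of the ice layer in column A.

Take the compensation level at the base of the deeper column (depth z_c below the surface of column A) and equate Σ ρ_i t_i down to z_c; mantle fills any gap and the z_c terms cancel.
Column A: x×0.908 + 19.32×2.66 + (z_c − 19.32 − x)×3.36
Column B: 0.4646×0 + 23.19×2.65 + (z_c − 0.4646 − 23.19)×3.36
The z_c×3.36 term appears on both sides and cancels. Collect the known terms of each column as K = Σ(ρt)_known − 3.36 × (depth of known layers): K_A = 51.3912 − 3.36×19.32 = −13.524; K_B = 61.4535 − 3.36×(0.4646 + 23.19) = −18.025956.
Balance: K_A − x×(3.36 − 0.908) = K_B, so x = (K_A − K_B)/(3.36 − 0.908) = 4.50196/2.452 = 1.84 km.

1.84 km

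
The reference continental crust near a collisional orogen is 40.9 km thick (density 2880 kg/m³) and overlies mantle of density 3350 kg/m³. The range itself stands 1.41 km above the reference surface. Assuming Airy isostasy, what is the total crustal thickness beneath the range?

Root depth r = h ρ_c / (ρ_m − ρ_c) = 1.41 km × 2880 / 470 = 8.64 km.
Total thickness = T + h + r = 40.9 km + 1.41 km + 8.64 km = 51 km.

51 km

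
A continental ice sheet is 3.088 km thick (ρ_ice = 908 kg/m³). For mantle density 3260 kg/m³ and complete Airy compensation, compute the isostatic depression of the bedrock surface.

In Airy isostatic equilibrium: the ice load ρ_ice t is balanced by mantle displaced below, ρ_m s.
s = t ρ_ice / ρ_m = 3.088 km × 908/3260 = 0.86 km.

0.86 km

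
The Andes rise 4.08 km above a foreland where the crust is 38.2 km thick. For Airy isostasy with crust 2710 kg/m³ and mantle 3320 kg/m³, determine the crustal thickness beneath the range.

Root depth r = h ρ_c / (ρ_m − ρ_c) = 4.08 km × 2710 / 610 = 18.13 km.
Total thickness = T + h + r = 38.2 km + 4.08 km + 18.13 km = 60.4 km.

60.4 km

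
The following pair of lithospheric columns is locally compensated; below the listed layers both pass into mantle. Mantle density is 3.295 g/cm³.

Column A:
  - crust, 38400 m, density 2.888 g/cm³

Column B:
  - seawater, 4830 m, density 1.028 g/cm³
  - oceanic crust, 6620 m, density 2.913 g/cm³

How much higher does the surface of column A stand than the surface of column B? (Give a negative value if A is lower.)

For any compensation level in the mantle, the mantle terms cancel and isostasy reduces to e = (Σt_A − Σt_B) − (Σ(ρt)_A − Σ(ρt)_B) / ρ_m.
Σt_A = 38400 m; Σt_B = 11450 m; Σ(ρt)_A = 110899.2; Σ(ρt)_B = 24249.3 (in m·g/cm³).
e = (38400 − 11450) − (110899.2 − 24249.3) / 3.295 = 653 m.

653 m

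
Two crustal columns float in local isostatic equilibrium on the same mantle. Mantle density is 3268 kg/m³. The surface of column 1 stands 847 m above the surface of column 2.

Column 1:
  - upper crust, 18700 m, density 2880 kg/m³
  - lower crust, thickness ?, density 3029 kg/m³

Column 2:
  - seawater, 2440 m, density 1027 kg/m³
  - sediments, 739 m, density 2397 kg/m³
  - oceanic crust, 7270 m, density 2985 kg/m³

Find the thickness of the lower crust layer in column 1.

Take the compensation level at the base of the deeper column (depth z_c below the surface of column 1) and equate Σ ρ_i t_i down to z_c; mantle fills any gap and the z_c terms cancel.
Column 1: 18700×2880 + x×3029 + (z_c − 18700 − x)×3268
Column 2: 847×0 + 2440×1027 + 739×2397 + 7270×2985 + (z_c − 847 − 10449)×3268
The z_c×3268 term appears on both sides and cancels. Collect the known terms of each column as K = Σ(ρt)_known − 3268 × (depth of known layers): K_1 = 53856000 − 3268×18700 = −7255600; K_2 = 25978213 − 3268×(847 + 10449) = −10937115.
Balance: K_1 − x×(3268 − 3029) = K_2, so x = (K_1 − K_2)/(3268 − 3029) = 3681520/239 = 15400 m.

15400 m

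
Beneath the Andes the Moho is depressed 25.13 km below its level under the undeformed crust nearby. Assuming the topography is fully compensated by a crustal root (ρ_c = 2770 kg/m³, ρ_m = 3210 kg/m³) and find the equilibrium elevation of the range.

3.99 km

Isostatic balance requires: ρ_c h = (ρ_m − ρ_c) r.
h = r (ρ_m − ρ_c) / ρ_c = 25.13 km × (3210 − 2770) / 2770 = 3.99 km.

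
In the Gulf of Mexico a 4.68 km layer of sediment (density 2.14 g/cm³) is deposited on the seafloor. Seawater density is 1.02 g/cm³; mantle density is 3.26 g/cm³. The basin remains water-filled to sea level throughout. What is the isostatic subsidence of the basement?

Submarine loading: the sediment displaces seawater, and the subsidence is in turn flooded, so s (ρ_m − ρ_w) = t (ρ_sed − ρ_w).
s = 4.68 km × (2.14 − 1.02) / (3.26 − 1.02) = 2.34 km.

2.34 km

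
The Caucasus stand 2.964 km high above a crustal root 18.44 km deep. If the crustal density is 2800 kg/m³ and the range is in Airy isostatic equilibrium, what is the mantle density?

Airy balance: ρ_c h = (ρ_m − ρ_c) r → ρ_m = ρ_c (1 + h/r).
ρ_m = 2800 × (1 + 2.964 km/18.44 km) = 3250 kg/m³.

3250 kg/m³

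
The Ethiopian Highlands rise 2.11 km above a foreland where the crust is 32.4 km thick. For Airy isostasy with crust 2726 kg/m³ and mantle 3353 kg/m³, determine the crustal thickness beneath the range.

Root depth r = h ρ_c / (ρ_m − ρ_c) = 2.11 km × 2726 / 627 = 9.174 km.
Total thickness = T + h + r = 32.4 km + 2.11 km + 9.174 km = 43.7 km.

43.7 km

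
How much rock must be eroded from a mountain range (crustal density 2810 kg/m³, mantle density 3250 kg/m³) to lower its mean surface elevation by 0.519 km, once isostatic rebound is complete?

Net drop Δ = e − u = e − e ρ_c/ρ_m = e (ρ_m − ρ_c)/ρ_m.
e = Δ ρ_m/(ρ_m − ρ_c) = 0.519 km × 3250/440 = 3.83 km.

3.83 km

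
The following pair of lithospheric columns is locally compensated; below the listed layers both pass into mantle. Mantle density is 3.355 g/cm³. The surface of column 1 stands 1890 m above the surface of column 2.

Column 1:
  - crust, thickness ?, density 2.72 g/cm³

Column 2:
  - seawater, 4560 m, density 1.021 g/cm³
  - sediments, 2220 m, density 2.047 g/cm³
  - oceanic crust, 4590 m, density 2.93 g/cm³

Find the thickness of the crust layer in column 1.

Take the compensation level at the base of the deeper column (depth z_c below the surface of column 1) and equate Σ ρ_i t_i down to z_c; mantle fills any gap and the z_c terms cancel.
Column 1: x×2.72 + (z_c − 0 − x)×3.355
Column 2: 1890×0 + 4560×1.021 + 2220×2.047 + 4590×2.93 + (z_c − 1890 − 11370)×3.355
The z_c×3.355 term appears on both sides and cancels. Collect the known terms of each column as K = Σ(ρt)_known − 3.355 × (depth of known layers): K_1 = 0 − 3.355×0 = 0; K_2 = 22648.8 − 3.355×(1890 + 11370) = −21838.5.
Balance: K_1 − x×(3.355 − 2.72) = K_2, so x = (K_1 − K_2)/(3.355 − 2.72) = 21838.5/0.635 = 34400 m.

34400 m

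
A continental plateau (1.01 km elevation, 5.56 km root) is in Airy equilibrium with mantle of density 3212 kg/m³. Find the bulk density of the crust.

ρ_c h = (ρ_m − ρ_c) r → ρ_c (h + r) = ρ_m r → ρ_c = ρ_m r / (h + r).
ρ_c = 3212 × 5.56 km / (1.01 km + 5.56 km) = 2720 kg/m³.

2720 kg/m³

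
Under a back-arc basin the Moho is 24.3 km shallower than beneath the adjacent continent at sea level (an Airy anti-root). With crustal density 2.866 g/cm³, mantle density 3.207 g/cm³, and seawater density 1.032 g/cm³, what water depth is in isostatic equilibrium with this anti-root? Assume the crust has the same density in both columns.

4.52 km

Replacing a thickness d of crust by seawater at the top must be balanced by replacing crust with mantle at the base: d (ρ_c − ρ_w) = a (ρ_m − ρ_c).
d = a (ρ_m − ρ_c)/(ρ_c − ρ_w) = 24.3 km × 0.341/1.834 = 4.52 km.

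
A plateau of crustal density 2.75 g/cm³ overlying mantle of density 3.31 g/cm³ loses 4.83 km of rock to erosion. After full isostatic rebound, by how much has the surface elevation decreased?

0.817 km

Rebound u = e ρ_c/ρ_m = 4.83 km × 2.75/3.31 = 4.013 km.
Net surface drop = e − u = 4.83 km − 4.013 km = e (ρ_m − ρ_c)/ρ_m = 0.817 km.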